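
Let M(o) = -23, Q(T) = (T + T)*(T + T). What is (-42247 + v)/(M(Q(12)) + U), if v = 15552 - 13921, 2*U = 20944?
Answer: -40616/10449 ≈ -3.8871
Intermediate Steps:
U = 10472 (U = (½)*20944 = 10472)
v = 1631
Q(T) = 4*T² (Q(T) = (2*T)*(2*T) = 4*T²)
(-42247 + v)/(M(Q(12)) + U) = (-42247 + 1631)/(-23 + 10472) = -40616/10449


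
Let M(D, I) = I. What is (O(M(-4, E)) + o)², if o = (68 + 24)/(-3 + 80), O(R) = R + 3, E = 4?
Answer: 398161/5929 ≈ 67.155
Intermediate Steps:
O(R) = 3 + R
o = 92/77 ≈ 1.1948
(O(M(-4, E)) + o)² = ((3 + 4) + 92/77)² = (7 + 92/77)² = (631/77)² = 398161/5929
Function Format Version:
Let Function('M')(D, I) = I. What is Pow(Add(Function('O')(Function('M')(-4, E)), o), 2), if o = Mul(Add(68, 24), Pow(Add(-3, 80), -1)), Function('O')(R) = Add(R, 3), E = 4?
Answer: Rational(398161, 5929) ≈ 67.155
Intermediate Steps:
Function('O')(R) = Add(3, R)
o = Rational(92, 77) (o = Mul(92, Pow(77, -1)) = Mul(92, Rational(1, 77)) = Rational(92, 77) ≈ 1.1948)
Pow(Add(Function('O')(Function('M')(-4, E)), o), 2) = Pow(Add(Add(3, 4), Rational(92, 77)), 2) = Pow(Add(7, Rational(92, 77)), 2) = Pow(Rational(631, 77), 2) = Rational(398161, 5929)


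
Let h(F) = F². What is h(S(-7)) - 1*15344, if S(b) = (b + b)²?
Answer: 23072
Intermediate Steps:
S(b) = 4*b² (S(b) = (2*b)² = 4*b²)
h(S(-7)) - 1*15344 = (4*(-7)²)² - 1*15344 = (4*49)² - 15344 = 196² - 15344 = 38416 - 15344 = 23072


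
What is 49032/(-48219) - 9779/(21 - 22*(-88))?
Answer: -189163075/31454861 ≈ -6.0138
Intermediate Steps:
49032/(-48219) - 9779/(21 - 22*(-88)) = 49032*(-1/48219) - 9779/(21 + 1936) = -16344/16073 - 9779/1957 = -189163075/31454861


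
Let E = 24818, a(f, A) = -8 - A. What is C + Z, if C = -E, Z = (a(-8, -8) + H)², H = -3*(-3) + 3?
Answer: -24674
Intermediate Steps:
H = 12 (H = 9 + 3 = 12)
Z = 144 (Z = ((-8 - 1*(-8)) + 12)² = ((-8 + 8) + 12)² = (0 + 12)² = 12² = 144)
C = -24818 (C = -1*24818 = -24818)
C + Z = -24818 + 144 = -24674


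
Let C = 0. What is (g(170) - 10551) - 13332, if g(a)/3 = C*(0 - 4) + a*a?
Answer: 62817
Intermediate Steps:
g(a) = 3*a**2 (g(a) = 3*(0*(0 - 4) + a*a) = 3*(0*(-4) + a**2) = 3*(0 + a**2) = 3*a**2)
(g(170) - 10551) - 13332 = (3*170**2 - 10551) - 13332 = (3*28900 - 10551) - 13332 = (86700 - 10551) - 13332 = 76149 - 13332 = 62817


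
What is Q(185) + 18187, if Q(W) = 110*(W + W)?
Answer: 58887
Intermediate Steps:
Q(W) = 220*W (Q(W) = 110*(2*W) = 220*W)
Q(185) + 18187 = 220*185 + 18187 = 40700 + 18187 = 58887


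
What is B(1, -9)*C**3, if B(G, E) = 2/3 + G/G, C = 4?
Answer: 320/3 ≈ 106.67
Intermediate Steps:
B(G, E) = 5/3 (B(G, E) = 2*(1/3) + 1 = 2/3 + 1 = 5/3)
B(1, -9)*C**3 = (5/3)*4**3 = (5/3)*64 = 320/3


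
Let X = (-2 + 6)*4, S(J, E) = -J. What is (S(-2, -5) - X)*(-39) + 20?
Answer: 566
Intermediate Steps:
X = 16 (X = 4*4 = 16)
(S(-2, -5) - X)*(-39) + 20 = (-1*(-2) - 1*16)*(-39) + 20 = (2 - 16)*(-39) + 20 = -14*(-39) + 20 = 546 + 20 = 566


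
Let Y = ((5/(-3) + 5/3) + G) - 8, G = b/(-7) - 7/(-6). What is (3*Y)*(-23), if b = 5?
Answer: 7291/14 ≈ 520.79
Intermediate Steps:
G = 19/42 (G = 5/(-7) - 7/(-6) = 5*(-⅐) - 7*(-⅙) = -5/7 + 7/6 = 19/42 ≈ 0.45238)
Y = -317/42 (Y = ((5/(-3) + 5/3) + 19/42) - 8 = ((5*(-⅓) + 5*(⅓)) + 19/42) - 8 = ((-5/3 + 5/3) + 19/42) - 8 = (0 + 19/42) - 8 = 19/42 - 8 = -317/42 ≈ -7.5476)
(3*Y)*(-23) = (3*(-317/42))*(-23) = -317/14*(-23) = 7291/14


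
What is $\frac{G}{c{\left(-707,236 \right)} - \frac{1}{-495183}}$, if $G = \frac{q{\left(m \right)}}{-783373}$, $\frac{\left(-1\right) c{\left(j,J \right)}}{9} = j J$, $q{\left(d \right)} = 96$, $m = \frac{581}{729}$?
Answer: $- \frac{47537568}{582516527260371385} \approx -8.1607 \cdot 10^{-11}$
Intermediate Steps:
$m = \frac{581}{729}$ ($m = 581 \cdot \frac{1}{729} = \frac{581}{729} \approx 0.79698$)
$c{\left(j,J \right)} = - 9 J j$ ($c{\left(j,J \right)} = - 9 j J = - 9 J j$)
$G = - \frac{96}{783373}$ ($G = \frac{96}{-783373} = 96 \left(- \frac{1}{783373}\right) = - \frac{96}{783373} \approx -0.00012255$)
$\frac{G}{c{\left(-707,236 \right)} - \frac{1}{-495183}} = - \frac{96}{783373 \left(\left(-9\right) 236 \left(-707\right) - \frac{1}{-495183}\right)} = - \frac{96}{783373 \left(1501668 - - \frac{1}{495183}\right)} = - \frac{96}{783373 \left(1501668 + \frac{1}{495183}\right)} = - \frac{96}{783373 \cdot \frac{743600465245}{495183}} = \left(- \frac{96}{783373}\right) \frac{495183}{743600465245} = - \frac{47537568}{582516527260371385}$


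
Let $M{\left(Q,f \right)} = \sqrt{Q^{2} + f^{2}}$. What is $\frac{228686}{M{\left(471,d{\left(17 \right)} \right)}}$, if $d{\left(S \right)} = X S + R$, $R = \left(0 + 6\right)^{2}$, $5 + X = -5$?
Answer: $\frac{228686 \sqrt{239797}}{239797} \approx 467.0$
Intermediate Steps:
$X = -10$ ($X = -5 - 5 = -10$)
$R = 36$ ($R = 6^{2} = 36$)
$d{\left(S \right)} = 36 - 10 S$ ($d{\left(S \right)} = - 10 S + 36 = 36 - 10 S$)
$\frac{228686}{M{\left(471,d{\left(17 \right)} \right)}} = \frac{228686}{\sqrt{471^{2} + \left(36 - 170\right)^{2}}} = \frac{228686}{\sqrt{221841 + \left(36 - 170\right)^{2}}} = \frac{228686}{\sqrt{221841 + \left(-134\right)^{2}}} = \frac{228686}{\sqrt{221841 + 17956}} = \frac{228686}{\sqrt{239797}} = 228686 \frac{\sqrt{239797}}{239797} = \frac{228686 \sqrt{239797}}{239797}$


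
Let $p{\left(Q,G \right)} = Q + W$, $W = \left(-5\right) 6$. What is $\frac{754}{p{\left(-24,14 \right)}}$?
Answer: $- \frac{377}{27} \approx -13.963$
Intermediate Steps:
$W = -30$
$p{\left(Q,G \right)} = -30 + Q$ ($p{\left(Q,G \right)} = Q - 30 = -30 + Q$)
$\frac{754}{p{\left(-24,14 \right)}} = \frac{754}{-30 - 24} = \frac{754}{-54} = 754 \left(- \frac{1}{54}\right) = - \frac{377}{27}$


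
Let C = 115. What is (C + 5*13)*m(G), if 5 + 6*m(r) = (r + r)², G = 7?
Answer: 5730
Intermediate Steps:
m(r) = -⅚ + 2*r²/3 (m(r) = -⅚ + (r + r)²/6 = -⅚ + (2*r)²/6 = -⅚ + (4*r²)/6 = -⅚ + 2*r²/3)
(C + 5*13)*m(G) = (115 + 5*13)*(-⅚ + (⅔)*7²) = (115 + 65)*(-⅚ + (⅔)*49) = 180*(-⅚ + 98/3) = 180*(191/6) = 5730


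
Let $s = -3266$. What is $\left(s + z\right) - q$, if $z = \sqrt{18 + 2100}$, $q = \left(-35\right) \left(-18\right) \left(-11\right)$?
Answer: $3664 + \sqrt{2118} \approx 3710.0$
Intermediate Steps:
$q = -6930$ ($q = 630 \left(-11\right) = -6930$)
$z = \sqrt{2118} \approx 46.022$
$\left(s + z\right) - q = \left(-3266 + \sqrt{2118}\right) - -6930 = \left(-3266 + \sqrt{2118}\right) + 6930 = 3664 + \sqrt{2118}$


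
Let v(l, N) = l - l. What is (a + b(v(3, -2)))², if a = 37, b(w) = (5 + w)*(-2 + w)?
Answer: 729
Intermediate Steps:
v(l, N) = 0
b(w) = (-2 + w)*(5 + w)
(a + b(v(3, -2)))² = (37 + (-10 + 0² + 3*0))² = (37 + (-10 + 0 + 0))² = (37 - 10)² = 27² = 729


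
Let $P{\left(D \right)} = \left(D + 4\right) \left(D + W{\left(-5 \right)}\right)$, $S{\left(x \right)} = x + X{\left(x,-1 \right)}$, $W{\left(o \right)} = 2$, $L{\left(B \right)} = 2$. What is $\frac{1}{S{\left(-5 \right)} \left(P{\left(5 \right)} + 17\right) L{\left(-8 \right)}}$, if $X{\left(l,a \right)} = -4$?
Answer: $- \frac{1}{1440} \approx -0.00069444$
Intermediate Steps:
$S{\left(x \right)} = -4 + x$ ($S{\left(x \right)} = x - 4 = -4 + x$)
$P{\left(D \right)} = \left(2 + D\right) \left(4 + D\right)$ ($P{\left(D \right)} = \left(D + 4\right) \left(D + 2\right) = \left(4 + D\right) \left(2 + D\right) = \left(2 + D\right) \left(4 + D\right)$)
$\frac{1}{S{\left(-5 \right)} \left(P{\left(5 \right)} + 17\right) L{\left(-8 \right)}} = \frac{1}{\left(-4 - 5\right) \left(\left(8 + 5^{2} + 6 \cdot 5\right) + 17\right) 2} = \frac{1}{- 9 \left(\left(8 + 25 + 30\right) + 17\right) 2} = \frac{1}{- 9 \left(63 + 17\right) 2} = \frac{1}{\left(-9\right) 80 \cdot 2} = \frac{1}{\left(-720\right) 2} = \frac{1}{-1440} = - \frac{1}{1440}$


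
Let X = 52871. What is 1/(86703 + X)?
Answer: 1/139574 ≈ 7.1647e-6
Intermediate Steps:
1/(86703 + X) = 1/(86703 + 52871) = 1/139574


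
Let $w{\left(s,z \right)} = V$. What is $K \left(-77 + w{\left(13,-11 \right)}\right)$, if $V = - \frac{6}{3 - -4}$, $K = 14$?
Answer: $-1090$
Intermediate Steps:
$V = - \frac{6}{7}$ ($V = - \frac{6}{3 + 4} = - \frac{6}{7} \approx -0.85714$)
$w{\left(s,z \right)} = - \frac{6}{7}$
$K \left(-77 + w{\left(13,-11 \right)}\right) = 14 \left(-77 - \frac{6}{7}\right) = 14 \left(- \frac{545}{7}\right) = -1090$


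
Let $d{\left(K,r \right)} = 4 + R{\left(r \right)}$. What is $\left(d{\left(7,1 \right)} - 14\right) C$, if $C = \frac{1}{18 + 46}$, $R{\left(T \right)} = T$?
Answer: $- \frac{9}{64} \approx -0.14063$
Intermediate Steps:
$C = \frac{1}{64} \approx 0.015625$
$d{\left(K,r \right)} = 4 + r$
$\left(d{\left(7,1 \right)} - 14\right) C = \left(\left(4 + 1\right) - 14\right) \frac{1}{64} = \left(5 - 14\right) \frac{1}{64} = \left(-9\right) \frac{1}{64} = - \frac{9}{64}$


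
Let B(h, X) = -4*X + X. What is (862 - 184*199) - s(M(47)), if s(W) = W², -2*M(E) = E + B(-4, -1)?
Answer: -36379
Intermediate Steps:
B(h, X) = -3*X
M(E) = -3/2 - E/2 (M(E) = -(E - 3*(-1))/2 = -(E + 3)/2 = -(3 + E)/2 = -3/2 - E/2)
(862 - 184*199) - s(M(47)) = (862 - 184*199) - (-3/2 - ½*47)² = (862 - 36616) - (-3/2 - 47/2)² = -35754 - 1*(-25)² = -35754 - 1*625 = -35754 - 625 = -36379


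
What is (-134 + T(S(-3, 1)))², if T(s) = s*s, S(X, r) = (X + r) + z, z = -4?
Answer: 9604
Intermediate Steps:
S(X, r) = -4 + X + r (S(X, r) = (X + r) - 4 = -4 + X + r)
T(s) = s²
(-134 + T(S(-3, 1)))² = (-134 + (-4 - 3 + 1)²)² = (-134 + (-6)²)² = (-134 + 36)² = (-98)² = 9604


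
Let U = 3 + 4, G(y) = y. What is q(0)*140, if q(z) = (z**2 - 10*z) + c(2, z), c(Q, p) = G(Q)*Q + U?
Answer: 1540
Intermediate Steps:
U = 7
c(Q, p) = 7 + Q**2 (c(Q, p) = Q*Q + 7 = Q**2 + 7 = 7 + Q**2)
q(z) = 11 + z**2 - 10*z (q(z) = (z**2 - 10*z) + (7 + 2**2) = (z**2 - 10*z) + (7 + 4) = (z**2 - 10*z) + 11 = 11 + z**2 - 10*z)
q(0)*140 = (11 + 0**2 - 10*0)*140 = (11 + 0 + 0)*140 = 11*140 = 1540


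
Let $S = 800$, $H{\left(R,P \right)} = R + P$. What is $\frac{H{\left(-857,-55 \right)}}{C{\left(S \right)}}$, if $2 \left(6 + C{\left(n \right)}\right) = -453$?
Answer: $\frac{608}{155} \approx 3.9226$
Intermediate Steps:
$H{\left(R,P \right)} = P + R$
$C{\left(n \right)} = - \frac{465}{2}$ ($C{\left(n \right)} = -6 + \frac{1}{2} \left(-453\right) = -6 - \frac{453}{2} = - \frac{465}{2}$)
$\frac{H{\left(-857,-55 \right)}}{C{\left(S \right)}} = \frac{-55 - 857}{- \frac{465}{2}} = \left(-912\right) \left(- \frac{2}{465}\right) = \frac{608}{155}$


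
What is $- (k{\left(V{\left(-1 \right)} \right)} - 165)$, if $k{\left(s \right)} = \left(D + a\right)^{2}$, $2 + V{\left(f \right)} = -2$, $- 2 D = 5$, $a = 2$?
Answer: $\frac{659}{4} \approx 164.75$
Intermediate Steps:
$D = - \frac{5}{2}$ ($D = \left(- \frac{1}{2}\right) 5 = - \frac{5}{2} \approx -2.5$)
$V{\left(f \right)} = -4$ ($V{\left(f \right)} = -2 - 2 = -4$)
$k{\left(s \right)} = \frac{1}{4}$ ($k{\left(s \right)} = \left(- \frac{5}{2} + 2\right)^{2} = \left(- \frac{1}{2}\right)^{2} = \frac{1}{4}$)
$- (k{\left(V{\left(-1 \right)} \right)} - 165) = - (\frac{1}{4} - 165) = \left(-1\right) \left(- \frac{659}{4}\right) = \frac{659}{4}$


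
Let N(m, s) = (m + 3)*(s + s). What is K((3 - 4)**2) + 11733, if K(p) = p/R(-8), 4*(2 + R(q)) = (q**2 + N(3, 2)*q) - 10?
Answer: 856507/73 ≈ 11733.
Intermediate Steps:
N(m, s) = 2*s*(3 + m) (N(m, s) = (3 + m)*(2*s) = 2*s*(3 + m))
R(q) = -9/2 + 6*q + q**2/4 (R(q) = -2 + ((q**2 + (2*2*(3 + 3))*q) - 10)/4 = -2 + ((q**2 + (2*2*6)*q) - 10)/4 = -2 + ((q**2 + 24*q) - 10)/4 = -2 + (-10 + q**2 + 24*q)/4 = -2 + (-5/2 + 6*q + q**2/4) = -9/2 + 6*q + q**2/4)
K(p) = -2*p/73 (K(p) = p/(-9/2 + 6*(-8) + (1/4)*(-8)**2) = p/(-9/2 - 48 + (1/4)*64) = p/(-9/2 - 48 + 16) = p/(-73/2) = p*(-2/73) = -2*p/73)
K((3 - 4)**2) + 11733 = -2*(3 - 4)**2/73 + 11733 = -2/73*(-1)**2 + 11733 = -2/73*1 + 11733 = -2/73 + 11733 = 856507/73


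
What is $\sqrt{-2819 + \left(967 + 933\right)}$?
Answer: $i \sqrt{919} \approx 30.315 i$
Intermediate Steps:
$\sqrt{-2819 + \left(967 + 933\right)} = \sqrt{-2819 + 1900} = \sqrt{-919} = i \sqrt{919}$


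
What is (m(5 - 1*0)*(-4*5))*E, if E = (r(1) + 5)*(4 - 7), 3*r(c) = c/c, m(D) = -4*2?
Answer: -2560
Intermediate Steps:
m(D) = -8
r(c) = ⅓ (r(c) = (c/c)/3 = (⅓)*1 = ⅓)
E = -16 (E = (⅓ + 5)*(4 - 7) = (16/3)*(-3) = -16)
(m(5 - 1*0)*(-4*5))*E = -(-32)*5*(-16) = -8*(-20)*(-16) = 160*(-16) = -2560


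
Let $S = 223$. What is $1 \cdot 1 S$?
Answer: $223$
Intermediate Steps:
$1 \cdot 1 S = 1 \cdot 1 \cdot 223 = 1 \cdot 223 = 223$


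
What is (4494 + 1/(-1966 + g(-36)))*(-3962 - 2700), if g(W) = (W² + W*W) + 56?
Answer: -10209211879/341 ≈ -2.9939e+7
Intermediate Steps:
g(W) = 56 + 2*W² (g(W) = (W² + W²) + 56 = 2*W² + 56 = 56 + 2*W²)
(4494 + 1/(-1966 + g(-36)))*(-3962 - 2700) = (4494 + 1/(-1966 + (56 + 2*(-36)²)))*(-3962 - 2700) = (4494 + 1/(-1966 + (56 + 2*1296)))*(-6662) = (4494 + 1/(-1966 + (56 + 2592)))*(-6662) = (4494 + 1/(-1966 + 2648))*(-6662) = (4494 + 1/682)*(-6662) = (3064909/682)*(-6662) = -10209211879/341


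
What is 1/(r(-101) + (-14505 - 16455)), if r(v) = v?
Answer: -1/31061 ≈ -3.2195e-5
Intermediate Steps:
1/(r(-101) + (-14505 - 16455)) = 1/(-101 + (-14505 - 16455)) = 1/(-101 - 30960) = 1/(-31061) = -1/31061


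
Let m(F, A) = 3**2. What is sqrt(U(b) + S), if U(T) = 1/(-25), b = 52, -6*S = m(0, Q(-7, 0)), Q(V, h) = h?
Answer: I*sqrt(154)/10 ≈ 1.241*I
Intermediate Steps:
m(F, A) = 9
S = -3/2 (S = -1/6*9 = -3/2 ≈ -1.5000)
U(T) = -1/25
sqrt(U(b) + S) = sqrt(-1/25 - 3/2) = sqrt(-77/50) = I*sqrt(154)/10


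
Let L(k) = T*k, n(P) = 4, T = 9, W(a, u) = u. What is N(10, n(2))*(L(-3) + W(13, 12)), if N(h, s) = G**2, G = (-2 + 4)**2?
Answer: -240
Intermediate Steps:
L(k) = 9*k
G = 4 (G = 2**2 = 4)
N(h, s) = 16 (N(h, s) = 4**2 = 16)
N(10, n(2))*(L(-3) + W(13, 12)) = 16*(9*(-3) + 12) = 16*(-27 + 12) = 16*(-15) = -240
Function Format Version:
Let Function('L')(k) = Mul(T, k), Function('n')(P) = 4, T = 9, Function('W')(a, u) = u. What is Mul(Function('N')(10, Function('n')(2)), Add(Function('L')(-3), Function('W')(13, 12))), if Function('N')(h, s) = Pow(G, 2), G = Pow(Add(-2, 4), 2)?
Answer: -240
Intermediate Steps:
Function('L')(k) = Mul(9, k)
G = 4 (G = Pow(2, 2) = 4)
Function('N')(h, s) = 16 (Function('N')(h, s) = Pow(4, 2) = 16)
Mul(Function('N')(10, Function('n')(2)), Add(Function('L')(-3), Function('W')(13, 12))) = Mul(16, Add(Mul(9, -3), 12)) = Mul(16, Add(-27, 12)) = Mul(16, -15) = -240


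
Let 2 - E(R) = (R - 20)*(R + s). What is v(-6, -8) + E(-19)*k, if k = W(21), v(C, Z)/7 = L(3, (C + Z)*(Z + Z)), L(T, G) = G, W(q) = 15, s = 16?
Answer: -157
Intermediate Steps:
v(C, Z) = 14*Z*(C + Z) (v(C, Z) = 7*((C + Z)*(Z + Z)) = 7*((C + Z)*(2*Z)) = 7*(2*Z*(C + Z)) = 14*Z*(C + Z))
E(R) = 2 - (-20 + R)*(16 + R) (E(R) = 2 - (R - 20)*(R + 16) = 2 - (-20 + R)*(16 + R))
k = 15
v(-6, -8) + E(-19)*k = 14*(-8)*(-6 - 8) + (322 - 1*(-19)**2 + 4*(-19))*15 = 14*(-8)*(-14) + (322 - 1*361 - 76)*15 = 1568 + (322 - 361 - 76)*15 = 1568 - 115*15 = 1568 - 1725 = -157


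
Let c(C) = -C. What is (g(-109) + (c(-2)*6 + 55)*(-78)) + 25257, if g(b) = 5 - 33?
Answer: 20003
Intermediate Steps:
g(b) = -28
(g(-109) + (c(-2)*6 + 55)*(-78)) + 25257 = (-28 + (-1*(-2)*6 + 55)*(-78)) + 25257 = (-28 + (2*6 + 55)*(-78)) + 25257 = (-28 + (12 + 55)*(-78)) + 25257 = (-28 + 67*(-78)) + 25257 = (-28 - 5226) + 25257 = -5254 + 25257 = 20003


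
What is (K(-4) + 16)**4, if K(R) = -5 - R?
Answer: 50625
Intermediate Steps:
(K(-4) + 16)**4 = ((-5 - 1*(-4)) + 16)**4 = ((-5 + 4) + 16)**4 = (-1 + 16)**4 = 15**4 = 50625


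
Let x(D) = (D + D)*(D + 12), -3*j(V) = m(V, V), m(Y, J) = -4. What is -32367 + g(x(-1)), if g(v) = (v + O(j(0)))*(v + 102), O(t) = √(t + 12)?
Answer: -34127 + 160*√30/3 ≈ -33835.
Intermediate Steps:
j(V) = 4/3 (j(V) = -⅓*(-4) = 4/3)
O(t) = √(12 + t)
x(D) = 2*D*(12 + D) (x(D) = (2*D)*(12 + D) = 2*D*(12 + D))
g(v) = (102 + v)*(v + 2*√30/3) (g(v) = (v + √(12 + 4/3))*(v + 102) = (v + √(40/3))*(102 + v) = (v + 2*√30/3)*(102 + v) = (102 + v)*(v + 2*√30/3))
-32367 + g(x(-1)) = -32367 + ((2*(-1)*(12 - 1))² + 68*√30 + 102*(2*(-1)*(12 - 1)) + 2*(2*(-1)*(12 - 1))*√30/3) = -32367 + ((2*(-1)*11)² + 68*√30 + 102*(2*(-1)*11) + 2*(2*(-1)*11)*√30/3) = -32367 + ((-22)² + 68*√30 + 102*(-22) + (⅔)*(-22)*√30) = -32367 + (484 + 68*√30 - 2244 - 44*√30/3) = -32367 + (-1760 + 160*√30/3) = -34127 + 160*√30/3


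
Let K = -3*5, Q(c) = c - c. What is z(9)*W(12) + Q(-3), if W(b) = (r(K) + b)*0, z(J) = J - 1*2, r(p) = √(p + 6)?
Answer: 0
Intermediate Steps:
Q(c) = 0
K = -15
r(p) = √(6 + p)
z(J) = -2 + J (z(J) = J - 2 = -2 + J)
W(b) = 0 (W(b) = (√(6 - 15) + b)*0 = (√(-9) + b)*0 = (3*I + b)*0 = (b + 3*I)*0 = 0)
z(9)*W(12) + Q(-3) = (-2 + 9)*0 + 0 = 7*0 + 0 = 0 + 0 = 0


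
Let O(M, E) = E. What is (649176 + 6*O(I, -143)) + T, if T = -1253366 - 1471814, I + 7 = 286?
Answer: -2076862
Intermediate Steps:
I = 279 (I = -7 + 286 = 279)
T = -2725180
(649176 + 6*O(I, -143)) + T = (649176 + 6*(-143)) - 2725180 = (649176 - 858) - 2725180 = 648318 - 2725180 = -2076862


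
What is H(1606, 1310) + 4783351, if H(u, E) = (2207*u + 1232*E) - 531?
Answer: 9941182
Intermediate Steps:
H(u, E) = -531 + 1232*E + 2207*u (H(u, E) = (1232*E + 2207*u) - 531 = -531 + 1232*E + 2207*u)
H(1606, 1310) + 4783351 = (-531 + 1232*1310 + 2207*1606) + 4783351 = (-531 + 1613920 + 3544442) + 4783351 = 5157831 + 4783351 = 9941182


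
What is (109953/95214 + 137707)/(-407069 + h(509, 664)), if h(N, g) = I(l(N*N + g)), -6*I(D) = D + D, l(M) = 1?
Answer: -570075837/1685160848 ≈ -0.33829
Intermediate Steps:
I(D) = -D/3 (I(D) = -(D + D)/6 = -D/3)
h(N, g) = -⅓ (h(N, g) = -⅓*1 = -⅓)
(109953/95214 + 137707)/(-407069 + h(509, 664)) = (109953/95214 + 137707)/(-407069 - ⅓) = (109953*(1/95214) + 137707)/(-1221208/3) = (36651/31738 + 137707)*(-3/1221208) = (4370581417/31738)*(-3/1221208) = -570075837/1685160848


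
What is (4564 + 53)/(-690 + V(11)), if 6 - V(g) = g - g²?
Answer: -4617/574 ≈ -8.0435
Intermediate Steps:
V(g) = 6 + g² - g (V(g) = 6 - (g - g²) = 6 + (g² - g) = 6 + g² - g)
(4564 + 53)/(-690 + V(11)) = (4564 + 53)/(-690 + (6 + 11² - 1*11)) = 4617/(-690 + (6 + 121 - 11)) = 4617/(-690 + 116) = 4617/(-574) = 4617*(-1/574) = -4617/574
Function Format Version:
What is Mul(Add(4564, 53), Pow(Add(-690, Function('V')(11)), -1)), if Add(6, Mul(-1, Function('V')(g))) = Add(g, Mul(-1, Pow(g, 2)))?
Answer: Rational(-4617, 574) ≈ -8.0435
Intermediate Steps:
Function('V')(g) = Add(6, Pow(g, 2), Mul(-1, g)) (Function('V')(g) = Add(6, Mul(-1, Add(g, Mul(-1, Pow(g, 2))))) = Add(6, Add(Pow(g, 2), Mul(-1, g))) = Add(6, Pow(g, 2), Mul(-1, g)))
Mul(Add(4564, 53), Pow(Add(-690, Function('V')(11)), -1)) = Mul(Add(4564, 53), Pow(Add(-690, Add(6, Pow(11, 2), Mul(-1, 11))), -1)) = Mul(4617, Pow(Add(-690, Add(6, 121, -11)), -1)) = Mul(4617, Pow(Add(-690, 116), -1)) = Mul(4617, Pow(-574, -1)) = Mul(4617, Rational(-1, 574)) = Rational(-4617, 574)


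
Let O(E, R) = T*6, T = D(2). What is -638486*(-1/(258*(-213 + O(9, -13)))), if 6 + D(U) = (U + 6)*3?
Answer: -319243/13545 ≈ -23.569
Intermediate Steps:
D(U) = 12 + 3*U (D(U) = -6 + (U + 6)*3 = -6 + (6 + U)*3 = -6 + (18 + 3*U) = 12 + 3*U)
T = 18 (T = 12 + 3*2 = 12 + 6 = 18)
O(E, R) = 108 (O(E, R) = 18*6 = 108)
-638486*(-1/(258*(-213 + O(9, -13)))) = -638486*(-1/(258*(-213 + 108))) = -638486/((-258*(-105))) = -638486/27090 = -638486*1/27090 = -319243/13545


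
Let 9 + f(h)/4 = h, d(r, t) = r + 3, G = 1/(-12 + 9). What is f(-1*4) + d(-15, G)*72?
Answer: -916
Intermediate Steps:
G = -1/3 (G = 1/(-3) = -1/3 ≈ -0.33333)
d(r, t) = 3 + r
f(h) = -36 + 4*h
f(-1*4) + d(-15, G)*72 = (-36 + 4*(-1*4)) + (3 - 15)*72 = (-36 + 4*(-4)) - 12*72 = (-36 - 16) - 864 = -52 - 864 = -916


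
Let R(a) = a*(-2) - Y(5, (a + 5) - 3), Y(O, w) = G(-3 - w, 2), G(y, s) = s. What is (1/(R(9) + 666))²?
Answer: 1/417316 ≈ 2.3963e-6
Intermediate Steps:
Y(O, w) = 2
R(a) = -2 - 2*a (R(a) = a*(-2) - 1*2 = -2*a - 2 = -2 - 2*a)
(1/(R(9) + 666))² = (1/((-2 - 2*9) + 666))² = (1/((-2 - 18) + 666))² = (1/(-20 + 666))² = (1/646)² = 1/417316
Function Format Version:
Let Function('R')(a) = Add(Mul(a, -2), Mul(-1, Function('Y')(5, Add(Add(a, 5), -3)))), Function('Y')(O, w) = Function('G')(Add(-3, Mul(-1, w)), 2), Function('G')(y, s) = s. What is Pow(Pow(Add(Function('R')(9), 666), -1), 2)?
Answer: Rational(1, 417316) ≈ 2.3963e-6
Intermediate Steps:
Function('Y')(O, w) = 2
Function('R')(a) = Add(-2, Mul(-2, a)) (Function('R')(a) = Add(Mul(a, -2), Mul(-1, 2)) = Add(Mul(-2, a), -2) = Add(-2, Mul(-2, a)))
Pow(Pow(Add(Function('R')(9), 666), -1), 2) = Pow(Pow(Add(Add(-2, Mul(-2, 9)), 666), -1), 2) = Pow(Pow(Add(Add(-2, -18), 666), -1), 2) = Pow(Pow(Add(-20, 666), -1), 2) = Pow(Pow(646, -1), 2) = Pow(Rational(1, 646), 2) = Rational(1, 417316)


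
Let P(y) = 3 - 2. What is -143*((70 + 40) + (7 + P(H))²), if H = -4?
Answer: -24882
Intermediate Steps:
P(y) = 1
-143*((70 + 40) + (7 + P(H))²) = -143*((70 + 40) + (7 + 1)²) = -143*(110 + 8²) = -143*(110 + 64) = -143*174 = -24882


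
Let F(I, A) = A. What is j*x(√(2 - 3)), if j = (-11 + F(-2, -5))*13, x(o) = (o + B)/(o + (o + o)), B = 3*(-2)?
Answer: 208*I*(-6 + I)/3 ≈ -69.333 - 416.0*I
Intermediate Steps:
B = -6
x(o) = (-6 + o)/(3*o) (x(o) = (o - 6)/(o + (o + o)) = (-6 + o)/(o + 2*o) = (-6 + o)/((3*o)) = (-6 + o)*(1/(3*o)) = (-6 + o)/(3*o))
j = -208 (j = (-11 - 5)*13 = -16*13 = -208)
j*x(√(2 - 3)) = -208*(-6 + √(2 - 3))/(3*(√(2 - 3))) = -208*(-6 + √(-1))/(3*(√(-1))) = -208*(-6 + I)/(3*I) = -208*(-I)*(-6 + I)/3 = -(-208)*I*(-6 + I)/3 = 208*I*(-6 + I)/3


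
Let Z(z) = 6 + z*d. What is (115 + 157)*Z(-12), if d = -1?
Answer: 4896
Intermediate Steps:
Z(z) = 6 - z (Z(z) = 6 + z*(-1) = 6 - z)
(115 + 157)*Z(-12) = (115 + 157)*(6 - 1*(-12)) = 272*(6 + 12) = 272*18 = 4896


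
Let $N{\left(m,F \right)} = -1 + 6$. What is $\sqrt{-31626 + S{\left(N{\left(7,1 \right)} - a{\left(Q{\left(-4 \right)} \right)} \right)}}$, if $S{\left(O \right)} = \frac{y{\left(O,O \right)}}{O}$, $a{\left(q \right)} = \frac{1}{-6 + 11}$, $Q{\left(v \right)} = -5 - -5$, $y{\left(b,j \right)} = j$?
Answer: $5 i \sqrt{1265} \approx 177.83 i$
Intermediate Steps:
$Q{\left(v \right)} = 0$ ($Q{\left(v \right)} = -5 + 5 = 0$)
$N{\left(m,F \right)} = 5$
$a{\left(q \right)} = \frac{1}{5}$
$S{\left(O \right)} = 1$ ($S{\left(O \right)} = \frac{O}{O} = 1$)
$\sqrt{-31626 + S{\left(N{\left(7,1 \right)} - a{\left(Q{\left(-4 \right)} \right)} \right)}} = \sqrt{-31626 + 1} = \sqrt{-31625} = 5 i \sqrt{1265}$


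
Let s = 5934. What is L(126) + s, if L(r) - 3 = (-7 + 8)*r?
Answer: 6063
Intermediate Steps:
L(r) = 3 + r (L(r) = 3 + (-7 + 8)*r = 3 + 1*r = 3 + r)
L(126) + s = (3 + 126) + 5934 = 129 + 5934 = 6063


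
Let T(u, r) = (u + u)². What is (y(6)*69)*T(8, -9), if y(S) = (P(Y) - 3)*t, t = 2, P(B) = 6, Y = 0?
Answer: 105984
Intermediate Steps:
T(u, r) = 4*u² (T(u, r) = (2*u)² = 4*u²)
y(S) = 6 (y(S) = (6 - 3)*2 = 3*2 = 6)
(y(6)*69)*T(8, -9) = (6*69)*(4*8²) = 414*(4*64) = 414*256 = 105984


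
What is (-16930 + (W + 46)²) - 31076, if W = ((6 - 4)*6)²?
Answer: -11906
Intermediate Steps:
W = 144 (W = (2*6)² = 12² = 144)
(-16930 + (W + 46)²) - 31076 = (-16930 + (144 + 46)²) - 31076 = (-16930 + 190²) - 31076 = (-16930 + 36100) - 31076 = 19170 - 31076 = -11906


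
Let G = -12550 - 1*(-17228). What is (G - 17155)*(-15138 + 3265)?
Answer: 148139421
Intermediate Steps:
G = 4678 (G = -12550 + 17228 = 4678)
(G - 17155)*(-15138 + 3265) = (4678 - 17155)*(-15138 + 3265) = -12477*(-11873) = 148139421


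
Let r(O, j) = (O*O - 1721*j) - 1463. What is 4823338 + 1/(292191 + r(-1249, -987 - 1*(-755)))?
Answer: 10852515323339/2250001 ≈ 4.8233e+6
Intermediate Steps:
r(O, j) = -1463 + O² - 1721*j (r(O, j) = (O² - 1721*j) - 1463 = -1463 + O² - 1721*j)
4823338 + 1/(292191 + r(-1249, -987 - 1*(-755))) = 4823338 + 1/(292191 + (-1463 + (-1249)² - 1721*(-987 - 1*(-755)))) = 4823338 + 1/(292191 + (-1463 + 1560001 - 1721*(-987 + 755))) = 4823338 + 1/(292191 + (-1463 + 1560001 - 1721*(-232))) = 4823338 + 1/(292191 + (-1463 + 1560001 + 399272)) = 4823338 + 1/(292191 + 1957810) = 4823338 + 1/2250001 = 10852515323339/2250001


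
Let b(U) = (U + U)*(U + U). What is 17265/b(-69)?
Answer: 5755/6348 ≈ 0.90658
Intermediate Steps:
b(U) = 4*U² (b(U) = (2*U)*(2*U) = 4*U²)
17265/b(-69) = 17265/((4*(-69)²)) = 17265/((4*4761)) = 17265/19044 = 17265*(1/19044) = 5755/6348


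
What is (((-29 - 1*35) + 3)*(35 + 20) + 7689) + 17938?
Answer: 22272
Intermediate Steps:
(((-29 - 1*35) + 3)*(35 + 20) + 7689) + 17938 = (((-29 - 35) + 3)*55 + 7689) + 17938 = ((-64 + 3)*55 + 7689) + 17938 = (-61*55 + 7689) + 17938 = (-3355 + 7689) + 17938 = 4334 + 17938 = 22272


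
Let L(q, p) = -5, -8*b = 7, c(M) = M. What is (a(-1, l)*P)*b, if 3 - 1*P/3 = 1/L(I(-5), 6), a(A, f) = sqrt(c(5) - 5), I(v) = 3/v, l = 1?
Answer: 0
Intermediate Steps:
b = -7/8 (b = -1/8*7 = -7/8 ≈ -0.87500)
a(A, f) = 0 (a(A, f) = sqrt(5 - 5) = sqrt(0) = 0)
P = 48/5 (P = 9 - 3/(-5) = 9 - 3*(-1/5) = 9 + 3/5 = 48/5 ≈ 9.6000)
(a(-1, l)*P)*b = (0*(48/5))*(-7/8) = 0*(-7/8) = 0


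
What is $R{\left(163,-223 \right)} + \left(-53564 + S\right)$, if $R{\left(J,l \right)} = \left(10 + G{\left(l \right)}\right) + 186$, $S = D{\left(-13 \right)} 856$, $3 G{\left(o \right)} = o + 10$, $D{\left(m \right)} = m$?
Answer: $-64567$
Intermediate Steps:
$G{\left(o \right)} = \frac{10}{3} + \frac{o}{3}$ ($G{\left(o \right)} = \frac{o + 10}{3} = \frac{10 + o}{3} = \frac{10}{3} + \frac{o}{3}$)
$S = -11128$ ($S = \left(-13\right) 856 = -11128$)
$R{\left(J,l \right)} = \frac{598}{3} + \frac{l}{3}$ ($R{\left(J,l \right)} = \left(10 + \left(\frac{10}{3} + \frac{l}{3}\right)\right) + 186 = \left(\frac{40}{3} + \frac{l}{3}\right) + 186 = \frac{598}{3} + \frac{l}{3}$)
$R{\left(163,-223 \right)} + \left(-53564 + S\right) = \left(\frac{598}{3} + \frac{1}{3} \left(-223\right)\right) - 64692 = \left(\frac{598}{3} - \frac{223}{3}\right) - 64692 = 125 - 64692 = -64567$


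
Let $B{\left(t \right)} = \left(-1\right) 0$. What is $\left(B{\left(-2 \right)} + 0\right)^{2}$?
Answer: $0$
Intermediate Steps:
$B{\left(t \right)} = 0$
$\left(B{\left(-2 \right)} + 0\right)^{2} = \left(0 + 0\right)^{2} = 0^{2} = 0$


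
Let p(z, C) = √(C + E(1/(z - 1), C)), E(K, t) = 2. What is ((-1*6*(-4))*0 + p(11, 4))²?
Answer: 6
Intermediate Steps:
p(z, C) = √(2 + C) (p(z, C) = √(C + 2) = √(2 + C))
((-1*6*(-4))*0 + p(11, 4))² = ((-1*6*(-4))*0 + √(2 + 4))² = (-6*(-4)*0 + √6)² = (24*0 + √6)² = (0 + √6)² = (√6)² = 6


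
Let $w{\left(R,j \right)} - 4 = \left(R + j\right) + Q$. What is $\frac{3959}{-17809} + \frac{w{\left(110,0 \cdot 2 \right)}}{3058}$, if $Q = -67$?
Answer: $- \frac{1024509}{4950902} \approx -0.20693$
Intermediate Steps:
$w{\left(R,j \right)} = -63 + R + j$ ($w{\left(R,j \right)} = 4 - \left(67 - R - j\right) = 4 + \left(-67 + R + j\right) = -63 + R + j$)
$\frac{3959}{-17809} + \frac{w{\left(110,0 \cdot 2 \right)}}{3058} = \frac{3959}{-17809} + \frac{-63 + 110 + 0 \cdot 2}{3058} = 3959 \left(- \frac{1}{17809}\right) + \left(-63 + 110 + 0\right) \frac{1}{3058} = - \frac{3959}{17809} + 47 \cdot \frac{1}{3058} = - \frac{3959}{17809} + \frac{47}{3058} = - \frac{1024509}{4950902}$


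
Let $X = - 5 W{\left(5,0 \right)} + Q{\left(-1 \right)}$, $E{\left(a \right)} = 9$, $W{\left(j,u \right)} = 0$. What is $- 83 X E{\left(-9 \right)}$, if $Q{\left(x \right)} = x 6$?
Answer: $4482$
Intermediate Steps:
$Q{\left(x \right)} = 6 x$
$X = -6$ ($X = \left(-5\right) 0 + 6 \left(-1\right) = 0 - 6 = -6$)
$- 83 X E{\left(-9 \right)} = \left(-83\right) \left(-6\right) 9 = 498 \cdot 9 = 4482$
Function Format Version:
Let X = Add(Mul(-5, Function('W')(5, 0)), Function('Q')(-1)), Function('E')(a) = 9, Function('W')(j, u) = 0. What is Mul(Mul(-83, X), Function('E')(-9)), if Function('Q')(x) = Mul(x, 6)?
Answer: 4482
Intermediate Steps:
Function('Q')(x) = Mul(6, x)
X = -6 (X = Add(Mul(-5, 0), Mul(6, -1)) = Add(0, -6) = -6)
Mul(Mul(-83, X), Function('E')(-9)) = Mul(Mul(-83, -6), 9) = Mul(498, 9) = 4482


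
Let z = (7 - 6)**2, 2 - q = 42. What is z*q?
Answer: -40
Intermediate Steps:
q = -40 (q = 2 - 1*42 = 2 - 42 = -40)
z = 1 (z = 1**2 = 1)
z*q = 1*(-40) = -40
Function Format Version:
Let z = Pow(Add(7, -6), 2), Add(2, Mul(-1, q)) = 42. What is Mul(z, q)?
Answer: -40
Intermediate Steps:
q = -40 (q = Add(2, Mul(-1, 42)) = Add(2, -42) = -40)
z = 1 (z = Pow(1, 2) = 1)
Mul(z, q) = Mul(1, -40) = -40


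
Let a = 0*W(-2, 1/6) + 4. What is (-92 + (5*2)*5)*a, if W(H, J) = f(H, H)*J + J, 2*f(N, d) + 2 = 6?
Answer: -168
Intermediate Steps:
f(N, d) = 2 (f(N, d) = -1 + (1/2)*6 = -1 + 3 = 2)
W(H, J) = 3*J (W(H, J) = 2*J + J = 3*J)
a = 4 (a = 0*(3/6) + 4 = 0*(3*(1/6)) + 4 = 0*(1/2) + 4 = 0 + 4 = 4)
(-92 + (5*2)*5)*a = (-92 + (5*2)*5)*4 = (-92 + 10*5)*4 = (-92 + 50)*4 = -42*4 = -168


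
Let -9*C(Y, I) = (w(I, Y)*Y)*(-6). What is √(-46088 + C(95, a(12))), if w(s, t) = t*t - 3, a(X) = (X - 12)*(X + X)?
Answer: 2*√1181937/3 ≈ 724.78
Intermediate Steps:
a(X) = 2*X*(-12 + X) (a(X) = (-12 + X)*(2*X) = 2*X*(-12 + X))
w(s, t) = -3 + t² (w(s, t) = t² - 3 = -3 + t²)
C(Y, I) = 2*Y*(-3 + Y²)/3 (C(Y, I) = -(-3 + Y²)*Y*(-6)/9 = -Y*(-3 + Y²)*(-6)/9 = -(-2)*Y*(-3 + Y²)/3 = 2*Y*(-3 + Y²)/3)
√(-46088 + C(95, a(12))) = √(-46088 + (⅔)*95*(-3 + 95²)) = √(-46088 + (⅔)*95*(-3 + 9025)) = √(-46088 + (⅔)*95*9022) = √(-46088 + 1714180/3) = √(1575916/3) = 2*√1181937/3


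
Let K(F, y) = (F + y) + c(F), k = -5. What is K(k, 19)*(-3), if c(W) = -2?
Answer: -36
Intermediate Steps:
K(F, y) = -2 + F + y (K(F, y) = (F + y) - 2 = -2 + F + y)
K(k, 19)*(-3) = (-2 - 5 + 19)*(-3) = 12*(-3) = -36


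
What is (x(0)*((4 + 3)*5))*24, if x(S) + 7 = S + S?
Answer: -5880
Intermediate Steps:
x(S) = -7 + 2*S (x(S) = -7 + (S + S) = -7 + 2*S)
(x(0)*((4 + 3)*5))*24 = ((-7 + 2*0)*((4 + 3)*5))*24 = ((-7 + 0)*(7*5))*24 = -7*35*24 = -245*24 = -5880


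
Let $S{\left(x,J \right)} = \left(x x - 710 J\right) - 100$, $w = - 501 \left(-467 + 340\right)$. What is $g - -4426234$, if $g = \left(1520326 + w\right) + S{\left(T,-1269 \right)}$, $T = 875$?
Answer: $7676702$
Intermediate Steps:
$w = 63627$ ($w = \left(-501\right) \left(-127\right) = 63627$)
$S{\left(x,J \right)} = -100 + x^{2} - 710 J$ ($S{\left(x,J \right)} = \left(x^{2} - 710 J\right) - 100 = -100 + x^{2} - 710 J$)
$g = 3250468$ ($g = \left(1520326 + 63627\right) - \left(-900890 - 765625\right) = 1583953 + \left(-100 + 765625 + 900990\right) = 1583953 + 1666515 = 3250468$)
$g - -4426234 = 3250468 - -4426234 = 3250468 + 4426234 = 7676702$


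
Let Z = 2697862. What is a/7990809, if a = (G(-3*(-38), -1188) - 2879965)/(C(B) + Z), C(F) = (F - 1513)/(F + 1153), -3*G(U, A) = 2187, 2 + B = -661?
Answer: -352885015/2640862896918759 ≈ -1.3362e-7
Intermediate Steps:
B = -663 (B = -2 - 661 = -663)
G(U, A) = -729 (G(U, A) = -1/3*2187 = -729)
C(F) = (-1513 + F)/(1153 + F)
a = -352885015/330487551 (a = (-729 - 2879965)/((-1513 - 663)/(1153 - 663) + 2697862) = -2880694/(-2176/490 + 2697862) = -2880694/((1/490)*(-2176) + 2697862) = -2880694/(-1088/245 + 2697862) = -2880694/660975102/245 = -2880694*245/660975102 = -352885015/330487551 ≈ -1.0678)
a/7990809 = -352885015/330487551/7990809 = -352885015/330487551*1/7990809 = -352885015/2640862896918759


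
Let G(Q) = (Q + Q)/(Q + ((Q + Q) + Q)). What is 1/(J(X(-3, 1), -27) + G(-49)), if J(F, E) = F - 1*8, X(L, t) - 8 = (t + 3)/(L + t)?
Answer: -⅔ ≈ -0.66667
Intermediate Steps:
X(L, t) = 8 + (3 + t)/(L + t) (X(L, t) = 8 + (t + 3)/(L + t) = 8 + (3 + t)/(L + t))
J(F, E) = -8 + F (J(F, E) = F - 8 = -8 + F)
G(Q) = ½ (G(Q) = (2*Q)/(Q + (2*Q + Q)) = (2*Q)/(Q + 3*Q) = (2*Q)/((4*Q)) = (2*Q)*(1/(4*Q)) = ½)
1/(J(X(-3, 1), -27) + G(-49)) = 1/((-8 + (3 + 8*(-3) + 9*1)/(-3 + 1)) + ½) = 1/((-8 + (3 - 24 + 9)/(-2)) + ½) = 1/((-8 - ½*(-12)) + ½) = 1/((-8 + 6) + ½) = 1/(-2 + ½) = 1/(-3/2) = -⅔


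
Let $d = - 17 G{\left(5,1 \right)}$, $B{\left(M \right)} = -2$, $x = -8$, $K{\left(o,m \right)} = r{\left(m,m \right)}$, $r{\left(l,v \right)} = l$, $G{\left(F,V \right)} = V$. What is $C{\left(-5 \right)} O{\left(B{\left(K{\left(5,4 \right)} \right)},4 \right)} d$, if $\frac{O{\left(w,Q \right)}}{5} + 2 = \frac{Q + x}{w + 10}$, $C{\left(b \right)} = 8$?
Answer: $1700$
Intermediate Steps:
$K{\left(o,m \right)} = m$
$O{\left(w,Q \right)} = -10 + \frac{5 \left(-8 + Q\right)}{10 + w}$ ($O{\left(w,Q \right)} = -10 + 5 \frac{Q - 8}{w + 10} = -10 + 5 \frac{-8 + Q}{10 + w} = -10 + \frac{5 \left(-8 + Q\right)}{10 + w}$)
$d = -17$ ($d = \left(-17\right) 1 = -17$)
$C{\left(-5 \right)} O{\left(B{\left(K{\left(5,4 \right)} \right)},4 \right)} d = 8 \frac{5 \left(-28 + 4 - -4\right)}{10 - 2} \left(-17\right) = 8 \frac{5 \left(-28 + 4 + 4\right)}{8} \left(-17\right) = 8 \cdot 5 \cdot \frac{1}{8} \left(-20\right) \left(-17\right) = 8 \left(- \frac{25}{2}\right) \left(-17\right) = \left(-100\right) \left(-17\right) = 1700$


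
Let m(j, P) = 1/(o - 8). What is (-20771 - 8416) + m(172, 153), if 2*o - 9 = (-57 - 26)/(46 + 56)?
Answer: -23262243/797 ≈ -29187.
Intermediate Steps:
o = 835/204 (o = 9/2 + ((-57 - 26)/(46 + 56))/2 = 9/2 + (-83/102)/2 = 9/2 + (-83*1/102)/2 = 9/2 + (1/2)*(-83/102) = 9/2 - 83/204 = 835/204 ≈ 4.0931)
m(j, P) = -204/797 (m(j, P) = 1/(835/204 - 8) = 1/(-797/204) = -204/797)
(-20771 - 8416) + m(172, 153) = (-20771 - 8416) - 204/797 = -29187 - 204/797 = -23262243/797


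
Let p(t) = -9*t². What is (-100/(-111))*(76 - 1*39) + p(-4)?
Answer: -332/3 ≈ -110.67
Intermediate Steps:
(-100/(-111))*(76 - 1*39) + p(-4) = (-100/(-111))*(76 - 1*39) - 9*(-4)² = (-100*(-1/111))*(76 - 39) - 9*16 = (100/111)*37 - 144 = 100/3 - 144 = -332/3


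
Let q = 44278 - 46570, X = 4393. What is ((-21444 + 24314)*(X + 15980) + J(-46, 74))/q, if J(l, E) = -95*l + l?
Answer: -29237417/1146 ≈ -25513.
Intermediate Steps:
J(l, E) = -94*l
q = -2292
((-21444 + 24314)*(X + 15980) + J(-46, 74))/q = ((-21444 + 24314)*(4393 + 15980) - 94*(-46))/(-2292) = (2870*20373 + 4324)*(-1/2292) = (58470510 + 4324)*(-1/2292) = 58474834*(-1/2292) = -29237417/1146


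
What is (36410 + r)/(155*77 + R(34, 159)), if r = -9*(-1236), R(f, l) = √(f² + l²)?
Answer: 283659145/71208894 - 23767*√26437/71208894 ≈ 3.9292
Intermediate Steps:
r = 11124
(36410 + r)/(155*77 + R(34, 159)) = (36410 + 11124)/(155*77 + √(34² + 159²)) = 47534/(11935 + √(1156 + 25281)) = 47534/(11935 + √26437)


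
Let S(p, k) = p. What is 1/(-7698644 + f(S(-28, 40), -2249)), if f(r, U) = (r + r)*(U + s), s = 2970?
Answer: -1/7739020 ≈ -1.2922e-7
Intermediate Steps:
f(r, U) = 2*r*(2970 + U) (f(r, U) = (r + r)*(U + 2970) = (2*r)*(2970 + U) = 2*r*(2970 + U))
1/(-7698644 + f(S(-28, 40), -2249)) = 1/(-7698644 + 2*(-28)*(2970 - 2249)) = 1/(-7698644 + 2*(-28)*721) = 1/(-7698644 - 40376) = 1/(-7739020) = -1/7739020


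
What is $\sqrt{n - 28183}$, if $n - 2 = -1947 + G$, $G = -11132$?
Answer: $2 i \sqrt{10315} \approx 203.13 i$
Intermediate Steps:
$n = -13077$ ($n = 2 - 13079 = -13077$)
$\sqrt{n - 28183} = \sqrt{-13077 - 28183} = \sqrt{-41260} = 2 i \sqrt{10315}$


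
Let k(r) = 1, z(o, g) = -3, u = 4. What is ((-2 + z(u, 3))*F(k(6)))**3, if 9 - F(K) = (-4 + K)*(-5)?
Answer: 27000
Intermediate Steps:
F(K) = -11 + 5*K (F(K) = 9 - (-4 + K)*(-5) = 9 - (20 - 5*K) = 9 + (-20 + 5*K) = -11 + 5*K)
((-2 + z(u, 3))*F(k(6)))**3 = ((-2 - 3)*(-11 + 5*1))**3 = (-5*(-11 + 5))**3 = (-5*(-6))**3 = 30**3 = 27000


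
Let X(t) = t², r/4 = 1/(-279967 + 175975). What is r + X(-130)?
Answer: 439366199/25998 ≈ 16900.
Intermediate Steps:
r = -1/25998 (r = 4/(-279967 + 175975) = 4/(-103992) = 4*(-1/103992) = -1/25998 ≈ -3.8464e-5)
r + X(-130) = -1/25998 + (-130)² = -1/25998 + 16900 = 439366199/25998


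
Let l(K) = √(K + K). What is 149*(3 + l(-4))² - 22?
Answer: 127 + 1788*I*√2 ≈ 127.0 + 2528.6*I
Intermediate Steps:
l(K) = √2*√K (l(K) = √(2*K) = √2*√K)
149*(3 + l(-4))² - 22 = 149*(3 + √2*√(-4))² - 22 = 149*(3 + √2*(2*I))² - 22 = 149*(3 + 2*I*√2)² - 22 = -22 + 149*(3 + 2*I*√2)²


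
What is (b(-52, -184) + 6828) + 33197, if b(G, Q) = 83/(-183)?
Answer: 7324492/183 ≈ 40025.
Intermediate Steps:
b(G, Q) = -83/183 (b(G, Q) = 83*(-1/183) = -83/183)
(b(-52, -184) + 6828) + 33197 = (-83/183 + 6828) + 33197 = 1249441/183 + 33197 = 7324492/183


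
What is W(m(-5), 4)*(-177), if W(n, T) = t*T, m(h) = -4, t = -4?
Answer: 2832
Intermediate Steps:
W(n, T) = -4*T
W(m(-5), 4)*(-177) = -4*4*(-177) = -16*(-177) = 2832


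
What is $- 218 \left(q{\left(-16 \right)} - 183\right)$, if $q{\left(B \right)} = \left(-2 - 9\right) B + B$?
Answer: $5014$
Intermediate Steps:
$q{\left(B \right)} = - 10 B$ ($q{\left(B \right)} = \left(-2 - 9\right) B + B = - 11 B + B = - 10 B$)
$- 218 \left(q{\left(-16 \right)} - 183\right) = - 218 \left(\left(-10\right) \left(-16\right) - 183\right) = - 218 \left(160 - 183\right) = \left(-218\right) \left(-23\right) = 5014$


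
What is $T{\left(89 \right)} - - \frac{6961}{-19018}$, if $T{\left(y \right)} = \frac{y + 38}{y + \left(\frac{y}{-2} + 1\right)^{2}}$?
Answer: $- \frac{45504781}{150717650} \approx -0.30192$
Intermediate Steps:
$T{\left(y \right)} = \frac{38 + y}{y + \left(1 - \frac{y}{2}\right)^{2}}$ ($T{\left(y \right)} = \frac{38 + y}{y + \left(y \left(- \frac{1}{2}\right) + 1\right)^{2}} = \frac{38 + y}{y + \left(- \frac{y}{2} + 1\right)^{2}} = \frac{38 + y}{y + \left(1 - \frac{y}{2}\right)^{2}}$)
$T{\left(89 \right)} - - \frac{6961}{-19018} = \frac{4 \left(38 + 89\right)}{4 + 89^{2}} - - \frac{6961}{-19018} = 4 \frac{1}{4 + 7921} \cdot 127 - \left(-6961\right) \left(- \frac{1}{19018}\right) = 4 \cdot \frac{1}{7925} \cdot 127 - \frac{6961}{19018} = \frac{508}{7925} - \frac{6961}{19018} = - \frac{45504781}{150717650}$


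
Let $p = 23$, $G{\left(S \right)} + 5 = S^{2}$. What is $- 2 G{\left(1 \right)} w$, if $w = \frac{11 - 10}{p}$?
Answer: $\frac{8}{23} \approx 0.34783$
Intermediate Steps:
$G{\left(S \right)} = -5 + S^{2}$
$w = \frac{1}{23}$ ($w = \frac{11 - 10}{23} = \left(11 - 10\right) \frac{1}{23} = 1 \cdot \frac{1}{23} = \frac{1}{23} \approx 0.043478$)
$- 2 G{\left(1 \right)} w = - 2 \left(-5 + 1^{2}\right) \frac{1}{23} = - 2 \left(-5 + 1\right) \frac{1}{23} = \left(-2\right) \left(-4\right) \frac{1}{23} = 8 \cdot \frac{1}{23} = \frac{8}{23}$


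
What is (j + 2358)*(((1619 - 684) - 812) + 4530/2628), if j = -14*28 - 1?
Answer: 35781995/146 ≈ 2.4508e+5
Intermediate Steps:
j = -393 (j = -392 - 1 = -393)
(j + 2358)*(((1619 - 684) - 812) + 4530/2628) = (-393 + 2358)*(((1619 - 684) - 812) + 4530/2628) = 1965*((935 - 812) + 4530*(1/2628)) = 1965*(123 + 755/438) = 1965*(54629/438) = 35781995/146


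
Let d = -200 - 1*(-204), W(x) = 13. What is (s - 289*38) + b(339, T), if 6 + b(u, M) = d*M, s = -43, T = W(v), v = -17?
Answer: -10979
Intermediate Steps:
T = 13
d = 4 (d = -200 + 204 = 4)
b(u, M) = -6 + 4*M
(s - 289*38) + b(339, T) = (-43 - 289*38) + (-6 + 4*13) = (-43 - 10982) + (-6 + 52) = -11025 + 46 = -10979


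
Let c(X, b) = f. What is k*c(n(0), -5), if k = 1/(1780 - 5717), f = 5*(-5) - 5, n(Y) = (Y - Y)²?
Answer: 30/3937 ≈ 0.0076200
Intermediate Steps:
n(Y) = 0 (n(Y) = 0² = 0)
f = -30 (f = -25 - 5 = -30)
c(X, b) = -30
k = -1/3937 (k = 1/(-3937) = -1/3937 ≈ -0.00025400)
k*c(n(0), -5) = -1/3937*(-30) = 30/3937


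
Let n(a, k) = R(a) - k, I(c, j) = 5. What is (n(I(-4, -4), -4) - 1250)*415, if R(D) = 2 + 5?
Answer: -514185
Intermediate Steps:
R(D) = 7
n(a, k) = 7 - k
(n(I(-4, -4), -4) - 1250)*415 = ((7 - 1*(-4)) - 1250)*415 = ((7 + 4) - 1250)*415 = (11 - 1250)*415 = -1239*415 = -514185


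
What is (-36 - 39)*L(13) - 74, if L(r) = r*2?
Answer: -2024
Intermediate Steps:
L(r) = 2*r
(-36 - 39)*L(13) - 74 = (-36 - 39)*(2*13) - 74 = -75*26 - 74 = -1950 - 74 = -2024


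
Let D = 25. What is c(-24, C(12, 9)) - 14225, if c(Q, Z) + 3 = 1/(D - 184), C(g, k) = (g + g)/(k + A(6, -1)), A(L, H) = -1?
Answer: -2262253/159 ≈ -14228.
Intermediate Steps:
C(g, k) = 2*g/(-1 + k) (C(g, k) = (g + g)/(k - 1) = (2*g)/(-1 + k) = 2*g/(-1 + k))
c(Q, Z) = -478/159 (c(Q, Z) = -3 + 1/(25 - 184) = -3 + 1/(-159) = -3 - 1/159 = -478/159)
c(-24, C(12, 9)) - 14225 = -478/159 - 14225 = -2262253/159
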